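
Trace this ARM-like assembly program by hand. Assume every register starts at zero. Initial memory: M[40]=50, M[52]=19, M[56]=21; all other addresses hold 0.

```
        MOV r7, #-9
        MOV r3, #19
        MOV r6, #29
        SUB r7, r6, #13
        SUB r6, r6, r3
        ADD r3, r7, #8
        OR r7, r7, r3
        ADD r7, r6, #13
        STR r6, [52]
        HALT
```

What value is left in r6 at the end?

10

after MOV r7, #-9: r7=-9
after MOV r3, #19: r3=19
after MOV r6, #29: r6=29
after SUB r7, r6, #13: r7=29-13=16
after SUB r6, r6, r3: r6=29-19=10
after ADD r3, r7, #8: r3=16+8=24
after OR r7, r7, r3: r7=16|24=24
after ADD r7, r6, #13: r7=10+13=23
STR r6, [52] → M[52]=10
halt.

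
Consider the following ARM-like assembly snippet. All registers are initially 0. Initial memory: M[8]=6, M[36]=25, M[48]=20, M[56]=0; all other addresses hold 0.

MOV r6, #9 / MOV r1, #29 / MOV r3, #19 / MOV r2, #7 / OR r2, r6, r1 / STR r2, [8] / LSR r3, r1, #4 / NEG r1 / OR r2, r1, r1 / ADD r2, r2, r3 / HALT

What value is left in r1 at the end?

-29

r6=9
r1=29
r3=19
r2=7
r2=9|29=29
STR r2, [8] → M[8]=29
r3=29>>4=1
r1=-(29)=-29
r2=(-29)|(-29)=-29
r2=(-29)+1=-28
halt.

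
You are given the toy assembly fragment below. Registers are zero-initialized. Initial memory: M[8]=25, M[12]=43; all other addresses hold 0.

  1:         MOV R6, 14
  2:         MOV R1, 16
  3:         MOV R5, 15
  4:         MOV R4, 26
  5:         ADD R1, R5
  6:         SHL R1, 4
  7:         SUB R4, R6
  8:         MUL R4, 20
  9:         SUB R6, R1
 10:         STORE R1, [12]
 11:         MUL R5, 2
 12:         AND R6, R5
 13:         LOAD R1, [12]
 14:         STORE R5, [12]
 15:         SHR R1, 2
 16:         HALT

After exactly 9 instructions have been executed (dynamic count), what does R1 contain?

496

R6=14
R1=16
R5=15
R4=26
R1=16+15=31
R1=31<<4=496
R4=26-14=12
R4=12*20=240
R6=14-496=-482
After step 9: R1 = 496.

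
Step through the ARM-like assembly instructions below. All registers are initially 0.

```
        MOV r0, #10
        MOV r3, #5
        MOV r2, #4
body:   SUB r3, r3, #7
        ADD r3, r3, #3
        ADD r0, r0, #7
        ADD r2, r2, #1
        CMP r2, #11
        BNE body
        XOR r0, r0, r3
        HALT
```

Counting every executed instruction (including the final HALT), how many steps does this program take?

47

after MOV r0, #10: r0=10
after MOV r3, #5: r3=5
after MOV r2, #4: r2=4
after SUB r3, r3, #7: r3=5-7=-2
after ADD r3, r3, #3: r3=(-2)+3=1
after ADD r0, r0, #7: r0=10+7=17
after ADD r2, r2, #1: r2=4+1=5
CMP r2, #11  (cmp 5,11)
BNE body: taken
after SUB r3, r3, #7: r3=1-7=-6
after ADD r3, r3, #3: r3=(-6)+3=-3
after ADD r0, r0, #7: r0=17+7=24
after ADD r2, r2, #1: r2=5+1=6
CMP r2, #11  (cmp 6,11)
BNE body: taken
after SUB r3, r3, #7: r3=(-3)-7=-10
after ADD r3, r3, #3: r3=(-10)+3=-7
after ADD r0, r0, #7: r0=24+7=31
after ADD r2, r2, #1: r2=6+1=7
CMP r2, #11  (cmp 7,11)
BNE body: taken
after SUB r3, r3, #7: r3=(-7)-7=-14
after ADD r3, r3, #3: r3=(-14)+3=-11
after ADD r0, r0, #7: r0=31+7=38
after ADD r2, r2, #1: r2=7+1=8
CMP r2, #11  (cmp 8,11)
BNE body: taken
after SUB r3, r3, #7: r3=(-11)-7=-18
after ADD r3, r3, #3: r3=(-18)+3=-15
after ADD r0, r0, #7: r0=38+7=45
after ADD r2, r2, #1: r2=8+1=9
CMP r2, #11  (cmp 9,11)
BNE body: taken
after SUB r3, r3, #7: r3=(-15)-7=-22
after ADD r3, r3, #3: r3=(-22)+3=-19
after ADD r0, r0, #7: r0=45+7=52
after ADD r2, r2, #1: r2=9+1=10
CMP r2, #11  (cmp 10,11)
BNE body: taken
after SUB r3, r3, #7: r3=(-19)-7=-26
after ADD r3, r3, #3: r3=(-26)+3=-23
after ADD r0, r0, #7: r0=52+7=59
after ADD r2, r2, #1: r2=10+1=11
CMP r2, #11  (cmp 11,11)
BNE body: not taken
after XOR r0, r0, r3: r0=59^(-23)=-46
halt.
Total executed instructions: 47.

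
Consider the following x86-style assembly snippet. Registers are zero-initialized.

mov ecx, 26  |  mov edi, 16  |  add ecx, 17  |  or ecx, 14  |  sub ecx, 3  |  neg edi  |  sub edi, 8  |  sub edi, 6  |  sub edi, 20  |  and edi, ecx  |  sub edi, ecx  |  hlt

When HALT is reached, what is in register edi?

ecx=26
edi=16
ecx=26+17=43
ecx=43|14=47
ecx=47-3=44
edi=-(16)=-16
edi=(-16)-8=-24
edi=(-24)-6=-30
edi=(-30)-20=-50
edi=(-50)&44=12
edi=12-44=-32
halt.

-32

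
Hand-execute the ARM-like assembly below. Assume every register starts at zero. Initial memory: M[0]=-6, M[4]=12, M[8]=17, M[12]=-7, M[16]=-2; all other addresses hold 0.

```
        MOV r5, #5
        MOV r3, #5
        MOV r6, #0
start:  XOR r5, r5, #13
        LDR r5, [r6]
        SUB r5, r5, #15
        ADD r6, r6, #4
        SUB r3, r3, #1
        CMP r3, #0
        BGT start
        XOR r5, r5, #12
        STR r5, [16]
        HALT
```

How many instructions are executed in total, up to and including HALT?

MOV r5, #5 → r5=5
MOV r3, #5 → r3=5
MOV r6, #0 → r6=0
XOR r5, r5, #13 → r5=5^13=8
LDR r5, [r6] → r5=M[0]=-6
SUB r5, r5, #15 → r5=(-6)-15=-21
ADD r6, r6, #4 → r6=0+4=4
SUB r3, r3, #1 → r3=5-1=4
CMP r3, #0  (cmp 4,0)
BGT start: taken
XOR r5, r5, #13 → r5=(-21)^13=-26
LDR r5, [r6] → r5=M[4]=12
SUB r5, r5, #15 → r5=12-15=-3
ADD r6, r6, #4 → r6=4+4=8
SUB r3, r3, #1 → r3=4-1=3
CMP r3, #0  (cmp 3,0)
BGT start: taken
XOR r5, r5, #13 → r5=(-3)^13=-16
LDR r5, [r6] → r5=M[8]=17
SUB r5, r5, #15 → r5=17-15=2
ADD r6, r6, #4 → r6=8+4=12
SUB r3, r3, #1 → r3=3-1=2
CMP r3, #0  (cmp 2,0)
BGT start: taken
XOR r5, r5, #13 → r5=2^13=15
LDR r5, [r6] → r5=M[12]=-7
SUB r5, r5, #15 → r5=(-7)-15=-22
ADD r6, r6, #4 → r6=12+4=16
SUB r3, r3, #1 → r3=2-1=1
CMP r3, #0  (cmp 1,0)
BGT start: taken
XOR r5, r5, #13 → r5=(-22)^13=-25
LDR r5, [r6] → r5=M[16]=-2
SUB r5, r5, #15 → r5=(-2)-15=-17
ADD r6, r6, #4 → r6=16+4=20
SUB r3, r3, #1 → r3=1-1=0
CMP r3, #0  (cmp 0,0)
BGT start: not taken
XOR r5, r5, #12 → r5=(-17)^12=-29
STR r5, [16] → M[16]=-29
halt.
Total executed instructions: 41.

41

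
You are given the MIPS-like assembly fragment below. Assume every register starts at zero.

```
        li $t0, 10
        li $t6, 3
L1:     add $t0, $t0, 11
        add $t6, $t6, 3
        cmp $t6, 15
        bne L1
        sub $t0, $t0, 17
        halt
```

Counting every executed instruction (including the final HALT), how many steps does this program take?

$t0=10
$t6=3
$t0=10+11=21
$t6=3+3=6
cmp $t6, 15  (cmp 6,15)
bne L1: taken
$t0=21+11=32
$t6=6+3=9
cmp $t6, 15  (cmp 9,15)
bne L1: taken
$t0=32+11=43
$t6=9+3=12
cmp $t6, 15  (cmp 12,15)
bne L1: taken
$t0=43+11=54
$t6=12+3=15
cmp $t6, 15  (cmp 15,15)
bne L1: not taken
$t0=54-17=37
halt.
Total executed instructions: 20.

20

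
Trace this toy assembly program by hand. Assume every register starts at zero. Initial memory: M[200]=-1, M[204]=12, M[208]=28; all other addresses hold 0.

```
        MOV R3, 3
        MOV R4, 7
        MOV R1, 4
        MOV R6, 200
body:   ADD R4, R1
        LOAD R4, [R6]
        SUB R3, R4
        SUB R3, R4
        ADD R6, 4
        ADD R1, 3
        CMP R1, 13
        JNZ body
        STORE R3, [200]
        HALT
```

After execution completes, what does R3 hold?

MOV R3, 3 → R3=3
MOV R4, 7 → R4=7
MOV R1, 4 → R1=4
MOV R6, 200 → R6=200
ADD R4, R1 → R4=7+4=11
LOAD R4, [R6] → R4=M[200]=-1
SUB R3, R4 → R3=3-(-1)=4
SUB R3, R4 → R3=4-(-1)=5
ADD R6, 4 → R6=200+4=204
ADD R1, 3 → R1=4+3=7
CMP R1, 13  (cmp 7,13)
JNZ body: taken
ADD R4, R1 → R4=(-1)+7=6
LOAD R4, [R6] → R4=M[204]=12
SUB R3, R4 → R3=5-12=-7
SUB R3, R4 → R3=(-7)-12=-19
ADD R6, 4 → R6=204+4=208
ADD R1, 3 → R1=7+3=10
CMP R1, 13  (cmp 10,13)
JNZ body: taken
ADD R4, R1 → R4=12+10=22
LOAD R4, [R6] → R4=M[208]=28
SUB R3, R4 → R3=(-19)-28=-47
SUB R3, R4 → R3=(-47)-28=-75
ADD R6, 4 → R6=208+4=212
ADD R1, 3 → R1=10+3=13
CMP R1, 13  (cmp 13,13)
JNZ body: not taken
STORE R3, [200] → M[200]=-75
halt.

-75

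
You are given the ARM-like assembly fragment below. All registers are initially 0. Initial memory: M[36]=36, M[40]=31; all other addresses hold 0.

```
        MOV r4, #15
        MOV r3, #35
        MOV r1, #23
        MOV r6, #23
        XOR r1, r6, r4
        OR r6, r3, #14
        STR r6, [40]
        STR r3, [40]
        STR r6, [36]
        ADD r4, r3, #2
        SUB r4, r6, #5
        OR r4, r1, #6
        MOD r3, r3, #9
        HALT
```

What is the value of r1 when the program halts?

after MOV r4, #15: r4=15
after MOV r3, #35: r3=35
after MOV r1, #23: r1=23
after MOV r6, #23: r6=23
after XOR r1, r6, r4: r1=23^15=24
after OR r6, r3, #14: r6=35|14=47
STR r6, [40] → M[40]=47
STR r3, [40] → M[40]=35
STR r6, [36] → M[36]=47
after ADD r4, r3, #2: r4=35+2=37
after SUB r4, r6, #5: r4=47-5=42
after OR r4, r1, #6: r4=24|6=30
after MOD r3, r3, #9: r3=35%9=8
halt.

24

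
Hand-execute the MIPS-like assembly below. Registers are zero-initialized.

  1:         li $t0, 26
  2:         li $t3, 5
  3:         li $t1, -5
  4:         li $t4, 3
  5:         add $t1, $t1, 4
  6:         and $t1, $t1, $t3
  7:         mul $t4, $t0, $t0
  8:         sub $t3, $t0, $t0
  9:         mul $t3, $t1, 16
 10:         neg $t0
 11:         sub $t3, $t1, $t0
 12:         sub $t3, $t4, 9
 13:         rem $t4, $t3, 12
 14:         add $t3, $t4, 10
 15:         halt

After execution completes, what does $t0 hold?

-26

li $t0, 26 → $t0=26
li $t3, 5 → $t3=5
li $t1, -5 → $t1=-5
li $t4, 3 → $t4=3
add $t1, $t1, 4 → $t1=(-5)+4=-1
and $t1, $t1, $t3 → $t1=(-1)&5=5
mul $t4, $t0, $t0 → $t4=26*26=676
sub $t3, $t0, $t0 → $t3=26-26=0
mul $t3, $t1, 16 → $t3=5*16=80
neg $t0 → $t0=-(26)=-26
sub $t3, $t1, $t0 → $t3=5-(-26)=31
sub $t3, $t4, 9 → $t3=676-9=667
rem $t4, $t3, 12 → $t4=667%12=7
add $t3, $t4, 10 → $t3=7+10=17
halt.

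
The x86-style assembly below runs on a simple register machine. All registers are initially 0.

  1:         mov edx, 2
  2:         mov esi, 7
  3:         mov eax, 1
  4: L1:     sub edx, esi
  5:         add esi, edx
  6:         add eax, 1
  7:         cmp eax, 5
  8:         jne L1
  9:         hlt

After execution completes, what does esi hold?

after mov edx, 2: edx=2
after mov esi, 7: esi=7
after mov eax, 1: eax=1
after sub edx, esi: edx=2-7=-5
after add esi, edx: esi=7+(-5)=2
after add eax, 1: eax=1+1=2
cmp eax, 5  (cmp 2,5)
jne L1: taken
after sub edx, esi: edx=(-5)-2=-7
after add esi, edx: esi=2+(-7)=-5
after add eax, 1: eax=2+1=3
cmp eax, 5  (cmp 3,5)
jne L1: taken
after sub edx, esi: edx=(-7)-(-5)=-2
after add esi, edx: esi=(-5)+(-2)=-7
after add eax, 1: eax=3+1=4
cmp eax, 5  (cmp 4,5)
jne L1: taken
after sub edx, esi: edx=(-2)-(-7)=5
after add esi, edx: esi=(-7)+5=-2
after add eax, 1: eax=4+1=5
cmp eax, 5  (cmp 5,5)
jne L1: not taken
halt.

-2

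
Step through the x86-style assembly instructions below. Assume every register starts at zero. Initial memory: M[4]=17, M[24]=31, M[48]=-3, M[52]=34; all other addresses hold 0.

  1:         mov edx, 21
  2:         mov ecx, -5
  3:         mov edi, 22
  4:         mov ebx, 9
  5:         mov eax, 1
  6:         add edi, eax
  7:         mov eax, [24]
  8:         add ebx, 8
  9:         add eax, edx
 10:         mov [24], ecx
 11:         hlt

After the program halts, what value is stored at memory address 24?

-5

edx=21
ecx=-5
edi=22
ebx=9
eax=1
edi=22+1=23
eax=M[24]=31
ebx=9+8=17
eax=31+21=52
mov [24], ecx → M[24]=-5
halt.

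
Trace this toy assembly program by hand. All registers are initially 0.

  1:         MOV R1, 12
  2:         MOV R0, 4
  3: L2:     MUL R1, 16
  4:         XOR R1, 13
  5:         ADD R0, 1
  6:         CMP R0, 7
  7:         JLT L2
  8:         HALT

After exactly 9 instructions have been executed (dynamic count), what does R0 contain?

MOV R1, 12 → R1=12
MOV R0, 4 → R0=4
MUL R1, 16 → R1=12*16=192
XOR R1, 13 → R1=192^13=205
ADD R0, 1 → R0=4+1=5
CMP R0, 7  (cmp 5,7)
JLT L2: taken
MUL R1, 16 → R1=205*16=3280
XOR R1, 13 → R1=3280^13=3293
After step 9: R0 = 5.

5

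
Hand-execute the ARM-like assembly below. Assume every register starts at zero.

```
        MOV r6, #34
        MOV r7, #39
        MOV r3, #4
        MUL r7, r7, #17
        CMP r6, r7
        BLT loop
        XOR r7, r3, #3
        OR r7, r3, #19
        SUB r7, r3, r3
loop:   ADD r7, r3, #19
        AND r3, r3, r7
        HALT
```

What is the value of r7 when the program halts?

23

MOV r6, #34 → r6=34
MOV r7, #39 → r7=39
MOV r3, #4 → r3=4
MUL r7, r7, #17 → r7=39*17=663
CMP r6, r7  (cmp 34,663)
BLT loop: taken
ADD r7, r3, #19 → r7=4+19=23
AND r3, r3, r7 → r3=4&23=4
halt.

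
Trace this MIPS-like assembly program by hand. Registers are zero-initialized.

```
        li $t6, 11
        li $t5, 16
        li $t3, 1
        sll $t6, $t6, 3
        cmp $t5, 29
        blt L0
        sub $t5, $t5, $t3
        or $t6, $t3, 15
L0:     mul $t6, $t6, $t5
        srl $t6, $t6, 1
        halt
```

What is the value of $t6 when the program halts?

704

after li $t6, 11: $t6=11
after li $t5, 16: $t5=16
after li $t3, 1: $t3=1
after sll $t6, $t6, 3: $t6=11<<3=88
cmp $t5, 29  (cmp 16,29)
blt L0: taken
after mul $t6, $t6, $t5: $t6=88*16=1408
after srl $t6, $t6, 1: $t6=1408>>1=704
halt.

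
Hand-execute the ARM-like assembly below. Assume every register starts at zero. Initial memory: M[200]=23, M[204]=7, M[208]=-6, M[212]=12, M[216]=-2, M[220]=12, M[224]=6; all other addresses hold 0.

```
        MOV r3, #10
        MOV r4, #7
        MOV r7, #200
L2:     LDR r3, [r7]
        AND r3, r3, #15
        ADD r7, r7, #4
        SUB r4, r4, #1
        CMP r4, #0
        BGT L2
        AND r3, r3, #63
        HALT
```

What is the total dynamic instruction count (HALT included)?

47

r3=10
r4=7
r7=200
r3=M[200]=23
r3=23&15=7
r7=200+4=204
r4=7-1=6
CMP r4, #0  (cmp 6,0)
BGT L2: taken
r3=M[204]=7
r3=7&15=7
r7=204+4=208
r4=6-1=5
CMP r4, #0  (cmp 5,0)
BGT L2: taken
r3=M[208]=-6
r3=(-6)&15=10
r7=208+4=212
r4=5-1=4
CMP r4, #0  (cmp 4,0)
BGT L2: taken
r3=M[212]=12
r3=12&15=12
r7=212+4=216
r4=4-1=3
CMP r4, #0  (cmp 3,0)
BGT L2: taken
r3=M[216]=-2
r3=(-2)&15=14
r7=216+4=220
r4=3-1=2
CMP r4, #0  (cmp 2,0)
BGT L2: taken
r3=M[220]=12
r3=12&15=12
r7=220+4=224
r4=2-1=1
CMP r4, #0  (cmp 1,0)
BGT L2: taken
r3=M[224]=6
r3=6&15=6
r7=224+4=228
r4=1-1=0
CMP r4, #0  (cmp 0,0)
BGT L2: not taken
r3=6&63=6
halt.
Total executed instructions: 47.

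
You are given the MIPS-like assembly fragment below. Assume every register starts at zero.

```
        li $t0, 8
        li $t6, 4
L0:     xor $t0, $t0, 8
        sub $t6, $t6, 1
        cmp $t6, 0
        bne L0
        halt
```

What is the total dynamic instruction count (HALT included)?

after li $t0, 8: $t0=8
after li $t6, 4: $t6=4
after xor $t0, $t0, 8: $t0=8^8=0
after sub $t6, $t6, 1: $t6=4-1=3
cmp $t6, 0  (cmp 3,0)
bne L0: taken
after xor $t0, $t0, 8: $t0=0^8=8
after sub $t6, $t6, 1: $t6=3-1=2
cmp $t6, 0  (cmp 2,0)
bne L0: taken
after xor $t0, $t0, 8: $t0=8^8=0
after sub $t6, $t6, 1: $t6=2-1=1
cmp $t6, 0  (cmp 1,0)
bne L0: taken
after xor $t0, $t0, 8: $t0=0^8=8
after sub $t6, $t6, 1: $t6=1-1=0
cmp $t6, 0  (cmp 0,0)
bne L0: not taken
halt.
Total executed instructions: 19.

19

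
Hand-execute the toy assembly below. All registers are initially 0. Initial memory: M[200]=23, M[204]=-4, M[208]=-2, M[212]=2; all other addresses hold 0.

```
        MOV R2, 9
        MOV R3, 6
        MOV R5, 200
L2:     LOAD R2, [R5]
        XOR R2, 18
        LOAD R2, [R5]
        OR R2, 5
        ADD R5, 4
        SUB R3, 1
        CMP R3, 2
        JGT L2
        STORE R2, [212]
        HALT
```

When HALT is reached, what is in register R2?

7

R2=9
R3=6
R5=200
R2=M[200]=23
R2=23^18=5
R2=M[200]=23
R2=23|5=23
R5=200+4=204
R3=6-1=5
CMP R3, 2  (cmp 5,2)
JGT L2: taken
R2=M[204]=-4
R2=(-4)^18=-18
R2=M[204]=-4
R2=(-4)|5=-3
R5=204+4=208
R3=5-1=4
CMP R3, 2  (cmp 4,2)
JGT L2: taken
R2=M[208]=-2
R2=(-2)^18=-20
R2=M[208]=-2
R2=(-2)|5=-1
R5=208+4=212
R3=4-1=3
CMP R3, 2  (cmp 3,2)
JGT L2: taken
R2=M[212]=2
R2=2^18=16
R2=M[212]=2
R2=2|5=7
R5=212+4=216
R3=3-1=2
CMP R3, 2  (cmp 2,2)
JGT L2: not taken
STORE R2, [212] → M[212]=7
halt.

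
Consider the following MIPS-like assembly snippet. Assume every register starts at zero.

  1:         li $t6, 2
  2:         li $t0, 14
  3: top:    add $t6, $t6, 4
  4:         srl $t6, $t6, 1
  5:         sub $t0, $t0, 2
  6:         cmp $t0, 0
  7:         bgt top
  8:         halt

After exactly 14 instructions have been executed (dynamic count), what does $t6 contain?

li $t6, 2 → $t6=2
li $t0, 14 → $t0=14
add $t6, $t6, 4 → $t6=2+4=6
srl $t6, $t6, 1 → $t6=6>>1=3
sub $t0, $t0, 2 → $t0=14-2=12
cmp $t0, 0  (cmp 12,0)
bgt top: taken
add $t6, $t6, 4 → $t6=3+4=7
srl $t6, $t6, 1 → $t6=7>>1=3
sub $t0, $t0, 2 → $t0=12-2=10
cmp $t0, 0  (cmp 10,0)
bgt top: taken
add $t6, $t6, 4 → $t6=3+4=7
srl $t6, $t6, 1 → $t6=7>>1=3
After step 14: $t6 = 3.

3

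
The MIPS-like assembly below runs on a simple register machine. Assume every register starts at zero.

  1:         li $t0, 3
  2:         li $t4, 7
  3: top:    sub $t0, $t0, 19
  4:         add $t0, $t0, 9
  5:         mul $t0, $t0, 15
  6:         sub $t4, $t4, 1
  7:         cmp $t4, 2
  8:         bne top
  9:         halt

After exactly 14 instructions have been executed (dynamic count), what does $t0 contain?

-1725

after li $t0, 3: $t0=3
after li $t4, 7: $t4=7
after sub $t0, $t0, 19: $t0=3-19=-16
after add $t0, $t0, 9: $t0=(-16)+9=-7
after mul $t0, $t0, 15: $t0=(-7)*15=-105
after sub $t4, $t4, 1: $t4=7-1=6
cmp $t4, 2  (cmp 6,2)
bne top: taken
after sub $t0, $t0, 19: $t0=(-105)-19=-124
after add $t0, $t0, 9: $t0=(-124)+9=-115
after mul $t0, $t0, 15: $t0=(-115)*15=-1725
after sub $t4, $t4, 1: $t4=6-1=5
cmp $t4, 2  (cmp 5,2)
bne top: taken
After step 14: $t0 = -1725.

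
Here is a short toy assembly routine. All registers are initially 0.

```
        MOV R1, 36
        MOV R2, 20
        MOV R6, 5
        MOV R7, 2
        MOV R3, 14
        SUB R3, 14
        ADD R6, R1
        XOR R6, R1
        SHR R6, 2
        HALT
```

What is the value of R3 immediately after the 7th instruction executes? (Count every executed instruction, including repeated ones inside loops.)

after MOV R1, 36: R1=36
after MOV R2, 20: R2=20
after MOV R6, 5: R6=5
after MOV R7, 2: R7=2
after MOV R3, 14: R3=14
after SUB R3, 14: R3=14-14=0
after ADD R6, R1: R6=5+36=41
After step 7: R3 = 0.

0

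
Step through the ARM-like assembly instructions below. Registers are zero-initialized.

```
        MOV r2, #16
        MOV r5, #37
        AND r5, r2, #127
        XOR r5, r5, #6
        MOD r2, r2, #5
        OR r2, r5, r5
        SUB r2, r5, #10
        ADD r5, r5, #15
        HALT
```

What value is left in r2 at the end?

12

r2=16
r5=37
r5=16&127=16
r5=16^6=22
r2=16%5=1
r2=22|22=22
r2=22-10=12
r5=22+15=37
halt.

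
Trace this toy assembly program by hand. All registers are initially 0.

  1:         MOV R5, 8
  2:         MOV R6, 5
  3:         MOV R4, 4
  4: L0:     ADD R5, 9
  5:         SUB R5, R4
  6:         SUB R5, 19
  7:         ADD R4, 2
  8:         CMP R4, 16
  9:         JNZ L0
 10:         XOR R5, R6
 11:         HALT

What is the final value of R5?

MOV R5, 8 → R5=8
MOV R6, 5 → R6=5
MOV R4, 4 → R4=4
ADD R5, 9 → R5=8+9=17
SUB R5, R4 → R5=17-4=13
SUB R5, 19 → R5=13-19=-6
ADD R4, 2 → R4=4+2=6
CMP R4, 16  (cmp 6,16)
JNZ L0: taken
ADD R5, 9 → R5=(-6)+9=3
SUB R5, R4 → R5=3-6=-3
SUB R5, 19 → R5=(-3)-19=-22
ADD R4, 2 → R4=6+2=8
CMP R4, 16  (cmp 8,16)
JNZ L0: taken
ADD R5, 9 → R5=(-22)+9=-13
SUB R5, R4 → R5=(-13)-8=-21
SUB R5, 19 → R5=(-21)-19=-40
ADD R4, 2 → R4=8+2=10
CMP R4, 16  (cmp 10,16)
JNZ L0: taken
ADD R5, 9 → R5=(-40)+9=-31
SUB R5, R4 → R5=(-31)-10=-41
SUB R5, 19 → R5=(-41)-19=-60
ADD R4, 2 → R4=10+2=12
CMP R4, 16  (cmp 12,16)
JNZ L0: taken
ADD R5, 9 → R5=(-60)+9=-51
SUB R5, R4 → R5=(-51)-12=-63
SUB R5, 19 → R5=(-63)-19=-82
ADD R4, 2 → R4=12+2=14
CMP R4, 16  (cmp 14,16)
JNZ L0: taken
ADD R5, 9 → R5=(-82)+9=-73
SUB R5, R4 → R5=(-73)-14=-87
SUB R5, 19 → R5=(-87)-19=-106
ADD R4, 2 → R4=14+2=16
CMP R4, 16  (cmp 16,16)
JNZ L0: not taken
XOR R5, R6 → R5=(-106)^5=-109
halt.

-109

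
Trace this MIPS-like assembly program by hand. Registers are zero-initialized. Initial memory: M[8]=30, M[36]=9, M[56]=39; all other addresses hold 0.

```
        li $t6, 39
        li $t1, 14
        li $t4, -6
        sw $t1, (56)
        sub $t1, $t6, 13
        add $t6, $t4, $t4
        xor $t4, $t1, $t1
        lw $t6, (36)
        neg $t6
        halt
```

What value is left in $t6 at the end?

-9

after li $t6, 39: $t6=39
after li $t1, 14: $t1=14
after li $t4, -6: $t4=-6
sw $t1, (56) → M[56]=14
after sub $t1, $t6, 13: $t1=39-13=26
after add $t6, $t4, $t4: $t6=(-6)+(-6)=-12
after xor $t4, $t1, $t1: $t4=26^26=0
after lw $t6, (36): $t6=M[36]=9
after neg $t6: $t6=-(9)=-9
halt.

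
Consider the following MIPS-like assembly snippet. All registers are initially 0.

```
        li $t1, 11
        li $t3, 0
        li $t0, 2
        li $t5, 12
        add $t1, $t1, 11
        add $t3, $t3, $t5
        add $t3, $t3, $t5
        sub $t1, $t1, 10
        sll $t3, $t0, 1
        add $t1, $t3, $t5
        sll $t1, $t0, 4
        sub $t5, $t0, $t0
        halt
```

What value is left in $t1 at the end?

$t1=11
$t3=0
$t0=2
$t5=12
$t1=11+11=22
$t3=0+12=12
$t3=12+12=24
$t1=22-10=12
$t3=2<<1=4
$t1=4+12=16
$t1=2<<4=32
$t5=2-2=0
halt.

32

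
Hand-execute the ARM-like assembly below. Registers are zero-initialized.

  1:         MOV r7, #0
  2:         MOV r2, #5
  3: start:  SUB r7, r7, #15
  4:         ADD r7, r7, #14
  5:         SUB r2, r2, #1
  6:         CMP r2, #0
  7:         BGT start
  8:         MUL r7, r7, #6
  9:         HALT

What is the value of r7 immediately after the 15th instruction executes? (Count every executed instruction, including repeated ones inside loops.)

MOV r7, #0 → r7=0
MOV r2, #5 → r2=5
SUB r7, r7, #15 → r7=0-15=-15
ADD r7, r7, #14 → r7=(-15)+14=-1
SUB r2, r2, #1 → r2=5-1=4
CMP r2, #0  (cmp 4,0)
BGT start: taken
SUB r7, r7, #15 → r7=(-1)-15=-16
ADD r7, r7, #14 → r7=(-16)+14=-2
SUB r2, r2, #1 → r2=4-1=3
CMP r2, #0  (cmp 3,0)
BGT start: taken
SUB r7, r7, #15 → r7=(-2)-15=-17
ADD r7, r7, #14 → r7=(-17)+14=-3
SUB r2, r2, #1 → r2=3-1=2
After step 15: r7 = -3.

-3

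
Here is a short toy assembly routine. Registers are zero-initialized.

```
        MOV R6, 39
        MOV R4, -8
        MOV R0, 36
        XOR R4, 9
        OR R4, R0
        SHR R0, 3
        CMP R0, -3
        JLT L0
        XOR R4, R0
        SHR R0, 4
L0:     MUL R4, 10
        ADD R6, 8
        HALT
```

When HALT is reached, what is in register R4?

-150

R6=39
R4=-8
R0=36
R4=(-8)^9=-15
R4=(-15)|36=-11
R0=36>>3=4
CMP R0, -3  (cmp 4,-3)
JLT L0: not taken
R4=(-11)^4=-15
R0=4>>4=0
R4=(-15)*10=-150
R6=39+8=47
halt.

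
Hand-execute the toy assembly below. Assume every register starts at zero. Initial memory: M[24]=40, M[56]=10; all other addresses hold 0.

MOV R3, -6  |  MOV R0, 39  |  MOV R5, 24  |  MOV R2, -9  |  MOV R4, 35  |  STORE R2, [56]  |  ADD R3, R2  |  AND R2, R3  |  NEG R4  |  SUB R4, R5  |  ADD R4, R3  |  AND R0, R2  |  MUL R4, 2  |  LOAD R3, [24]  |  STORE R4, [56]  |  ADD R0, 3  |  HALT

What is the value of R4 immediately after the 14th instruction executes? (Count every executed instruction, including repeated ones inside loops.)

-148

after MOV R3, -6: R3=-6
after MOV R0, 39: R0=39
after MOV R5, 24: R5=24
after MOV R2, -9: R2=-9
after MOV R4, 35: R4=35
STORE R2, [56] → M[56]=-9
after ADD R3, R2: R3=(-6)+(-9)=-15
after AND R2, R3: R2=(-9)&(-15)=-15
after NEG R4: R4=-(35)=-35
after SUB R4, R5: R4=(-35)-24=-59
after ADD R4, R3: R4=(-59)+(-15)=-74
after AND R0, R2: R0=39&(-15)=33
after MUL R4, 2: R4=(-74)*2=-148
after LOAD R3, [24]: R3=M[24]=40
After step 14: R4 = -148.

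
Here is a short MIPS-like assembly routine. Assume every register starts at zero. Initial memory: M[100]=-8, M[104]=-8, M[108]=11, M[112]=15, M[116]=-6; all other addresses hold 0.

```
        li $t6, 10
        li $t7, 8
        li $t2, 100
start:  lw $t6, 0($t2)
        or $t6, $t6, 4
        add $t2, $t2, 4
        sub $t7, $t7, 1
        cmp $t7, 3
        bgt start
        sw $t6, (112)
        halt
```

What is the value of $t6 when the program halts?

-2

after li $t6, 10: $t6=10
after li $t7, 8: $t7=8
after li $t2, 100: $t2=100
after lw $t6, 0($t2): $t6=M[100]=-8
after or $t6, $t6, 4: $t6=(-8)|4=-4
after add $t2, $t2, 4: $t2=100+4=104
after sub $t7, $t7, 1: $t7=8-1=7
cmp $t7, 3  (cmp 7,3)
bgt start: taken
after lw $t6, 0($t2): $t6=M[104]=-8
after or $t6, $t6, 4: $t6=(-8)|4=-4
after add $t2, $t2, 4: $t2=104+4=108
after sub $t7, $t7, 1: $t7=7-1=6
cmp $t7, 3  (cmp 6,3)
bgt start: taken
after lw $t6, 0($t2): $t6=M[108]=11
after or $t6, $t6, 4: $t6=11|4=15
after add $t2, $t2, 4: $t2=108+4=112
after sub $t7, $t7, 1: $t7=6-1=5
cmp $t7, 3  (cmp 5,3)
bgt start: taken
after lw $t6, 0($t2): $t6=M[112]=15
after or $t6, $t6, 4: $t6=15|4=15
after add $t2, $t2, 4: $t2=112+4=116
after sub $t7, $t7, 1: $t7=5-1=4
cmp $t7, 3  (cmp 4,3)
bgt start: taken
after lw $t6, 0($t2): $t6=M[116]=-6
after or $t6, $t6, 4: $t6=(-6)|4=-2
after add $t2, $t2, 4: $t2=116+4=120
after sub $t7, $t7, 1: $t7=4-1=3
cmp $t7, 3  (cmp 3,3)
bgt start: not taken
sw $t6, (112) → M[112]=-2
halt.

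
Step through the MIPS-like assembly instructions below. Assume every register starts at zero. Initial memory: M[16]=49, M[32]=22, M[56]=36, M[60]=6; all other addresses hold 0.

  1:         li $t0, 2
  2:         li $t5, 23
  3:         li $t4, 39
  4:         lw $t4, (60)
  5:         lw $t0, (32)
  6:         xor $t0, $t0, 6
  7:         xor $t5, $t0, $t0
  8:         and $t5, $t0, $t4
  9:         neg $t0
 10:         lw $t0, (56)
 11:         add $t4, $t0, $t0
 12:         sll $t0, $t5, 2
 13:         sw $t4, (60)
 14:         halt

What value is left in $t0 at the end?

after li $t0, 2: $t0=2
after li $t5, 23: $t5=23
after li $t4, 39: $t4=39
after lw $t4, (60): $t4=M[60]=6
after lw $t0, (32): $t0=M[32]=22
after xor $t0, $t0, 6: $t0=22^6=16
after xor $t5, $t0, $t0: $t5=16^16=0
after and $t5, $t0, $t4: $t5=16&6=0
after neg $t0: $t0=-(16)=-16
after lw $t0, (56): $t0=M[56]=36
after add $t4, $t0, $t0: $t4=36+36=72
after sll $t0, $t5, 2: $t0=0<<2=0
sw $t4, (60) → M[60]=72
halt.

0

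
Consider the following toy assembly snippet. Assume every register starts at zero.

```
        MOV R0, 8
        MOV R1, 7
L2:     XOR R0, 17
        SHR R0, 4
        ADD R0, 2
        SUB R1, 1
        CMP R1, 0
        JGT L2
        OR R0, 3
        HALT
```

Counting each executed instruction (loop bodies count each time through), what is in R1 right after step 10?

MOV R0, 8 → R0=8
MOV R1, 7 → R1=7
XOR R0, 17 → R0=8^17=25
SHR R0, 4 → R0=25>>4=1
ADD R0, 2 → R0=1+2=3
SUB R1, 1 → R1=7-1=6
CMP R1, 0  (cmp 6,0)
JGT L2: taken
XOR R0, 17 → R0=3^17=18
SHR R0, 4 → R0=18>>4=1
After step 10: R1 = 6.

6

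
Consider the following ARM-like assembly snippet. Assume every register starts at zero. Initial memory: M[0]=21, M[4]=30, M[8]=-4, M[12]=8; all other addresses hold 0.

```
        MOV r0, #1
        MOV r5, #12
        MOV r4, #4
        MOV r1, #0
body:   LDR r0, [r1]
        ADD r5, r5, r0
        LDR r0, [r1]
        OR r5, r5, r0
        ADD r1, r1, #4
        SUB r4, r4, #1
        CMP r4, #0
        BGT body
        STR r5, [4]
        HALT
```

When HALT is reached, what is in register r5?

15

r0=1
r5=12
r4=4
r1=0
r0=M[0]=21
r5=12+21=33
r0=M[0]=21
r5=33|21=53
r1=0+4=4
r4=4-1=3
CMP r4, #0  (cmp 3,0)
BGT body: taken
r0=M[4]=30
r5=53+30=83
r0=M[4]=30
r5=83|30=95
r1=4+4=8
r4=3-1=2
CMP r4, #0  (cmp 2,0)
BGT body: taken
r0=M[8]=-4
r5=95+(-4)=91
r0=M[8]=-4
r5=91|(-4)=-1
r1=8+4=12
r4=2-1=1
CMP r4, #0  (cmp 1,0)
BGT body: taken
r0=M[12]=8
r5=(-1)+8=7
r0=M[12]=8
r5=7|8=15
r1=12+4=16
r4=1-1=0
CMP r4, #0  (cmp 0,0)
BGT body: not taken
STR r5, [4] → M[4]=15
halt.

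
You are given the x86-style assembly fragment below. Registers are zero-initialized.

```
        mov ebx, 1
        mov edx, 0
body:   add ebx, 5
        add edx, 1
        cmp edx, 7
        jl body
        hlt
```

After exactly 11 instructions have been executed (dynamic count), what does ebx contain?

ebx=1
edx=0
ebx=1+5=6
edx=0+1=1
cmp edx, 7  (cmp 1,7)
jl body: taken
ebx=6+5=11
edx=1+1=2
cmp edx, 7  (cmp 2,7)
jl body: taken
ebx=11+5=16
After step 11: ebx = 16.

16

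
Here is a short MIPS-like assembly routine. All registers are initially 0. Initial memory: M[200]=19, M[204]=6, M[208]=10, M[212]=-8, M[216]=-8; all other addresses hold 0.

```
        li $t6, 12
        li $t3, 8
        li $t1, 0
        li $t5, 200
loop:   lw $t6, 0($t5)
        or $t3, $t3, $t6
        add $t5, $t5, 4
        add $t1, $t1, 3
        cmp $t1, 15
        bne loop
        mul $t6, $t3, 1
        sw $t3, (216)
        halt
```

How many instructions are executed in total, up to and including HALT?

$t6=12
$t3=8
$t1=0
$t5=200
$t6=M[200]=19
$t3=8|19=27
$t5=200+4=204
$t1=0+3=3
cmp $t1, 15  (cmp 3,15)
bne loop: taken
$t6=M[204]=6
$t3=27|6=31
$t5=204+4=208
$t1=3+3=6
cmp $t1, 15  (cmp 6,15)
bne loop: taken
$t6=M[208]=10
$t3=31|10=31
$t5=208+4=212
$t1=6+3=9
cmp $t1, 15  (cmp 9,15)
bne loop: taken
$t6=M[212]=-8
$t3=31|(-8)=-1
$t5=212+4=216
$t1=9+3=12
cmp $t1, 15  (cmp 12,15)
bne loop: taken
$t6=M[216]=-8
$t3=(-1)|(-8)=-1
$t5=216+4=220
$t1=12+3=15
cmp $t1, 15  (cmp 15,15)
bne loop: not taken
$t6=(-1)*1=-1
sw $t3, (216) → M[216]=-1
halt.
Total executed instructions: 37.

37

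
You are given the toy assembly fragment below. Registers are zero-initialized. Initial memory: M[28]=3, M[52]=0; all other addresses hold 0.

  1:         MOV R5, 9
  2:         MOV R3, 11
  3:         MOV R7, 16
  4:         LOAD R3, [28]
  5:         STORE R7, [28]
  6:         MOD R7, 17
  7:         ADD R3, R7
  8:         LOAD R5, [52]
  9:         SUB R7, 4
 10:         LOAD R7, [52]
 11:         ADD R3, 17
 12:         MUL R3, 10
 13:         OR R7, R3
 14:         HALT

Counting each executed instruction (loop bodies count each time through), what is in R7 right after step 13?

360

after MOV R5, 9: R5=9
after MOV R3, 11: R3=11
after MOV R7, 16: R7=16
after LOAD R3, [28]: R3=M[28]=3
STORE R7, [28] → M[28]=16
after MOD R7, 17: R7=16%17=16
after ADD R3, R7: R3=3+16=19
after LOAD R5, [52]: R5=M[52]=0
after SUB R7, 4: R7=16-4=12
after LOAD R7, [52]: R7=M[52]=0
after ADD R3, 17: R3=19+17=36
after MUL R3, 10: R3=36*10=360
after OR R7, R3: R7=0|360=360
After step 13: R7 = 360.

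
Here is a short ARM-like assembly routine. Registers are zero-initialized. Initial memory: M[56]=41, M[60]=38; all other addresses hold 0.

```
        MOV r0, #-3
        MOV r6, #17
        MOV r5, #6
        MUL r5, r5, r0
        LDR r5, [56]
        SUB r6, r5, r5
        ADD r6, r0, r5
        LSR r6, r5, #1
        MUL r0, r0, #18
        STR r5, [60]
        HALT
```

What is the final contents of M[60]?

after MOV r0, #-3: r0=-3
after MOV r6, #17: r6=17
after MOV r5, #6: r5=6
after MUL r5, r5, r0: r5=6*(-3)=-18
after LDR r5, [56]: r5=M[56]=41
after SUB r6, r5, r5: r6=41-41=0
after ADD r6, r0, r5: r6=(-3)+41=38
after LSR r6, r5, #1: r6=41>>1=20
after MUL r0, r0, #18: r0=(-3)*18=-54
STR r5, [60] → M[60]=41
halt.

41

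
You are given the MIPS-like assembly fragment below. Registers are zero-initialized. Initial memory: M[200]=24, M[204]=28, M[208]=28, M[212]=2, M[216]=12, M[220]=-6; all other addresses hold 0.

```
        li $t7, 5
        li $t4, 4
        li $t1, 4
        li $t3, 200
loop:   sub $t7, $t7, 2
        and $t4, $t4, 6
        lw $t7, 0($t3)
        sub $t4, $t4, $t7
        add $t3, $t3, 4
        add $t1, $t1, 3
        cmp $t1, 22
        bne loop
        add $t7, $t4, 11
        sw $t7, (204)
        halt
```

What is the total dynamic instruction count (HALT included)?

55

after li $t7, 5: $t7=5
after li $t4, 4: $t4=4
after li $t1, 4: $t1=4
after li $t3, 200: $t3=200
after sub $t7, $t7, 2: $t7=5-2=3
after and $t4, $t4, 6: $t4=4&6=4
after lw $t7, 0($t3): $t7=M[200]=24
after sub $t4, $t4, $t7: $t4=4-24=-20
after add $t3, $t3, 4: $t3=200+4=204
after add $t1, $t1, 3: $t1=4+3=7
cmp $t1, 22  (cmp 7,22)
bne loop: taken
after sub $t7, $t7, 2: $t7=24-2=22
after and $t4, $t4, 6: $t4=(-20)&6=4
after lw $t7, 0($t3): $t7=M[204]=28
after sub $t4, $t4, $t7: $t4=4-28=-24
after add $t3, $t3, 4: $t3=204+4=208
after add $t1, $t1, 3: $t1=7+3=10
cmp $t1, 22  (cmp 10,22)
bne loop: taken
after sub $t7, $t7, 2: $t7=28-2=26
after and $t4, $t4, 6: $t4=(-24)&6=0
after lw $t7, 0($t3): $t7=M[208]=28
after sub $t4, $t4, $t7: $t4=0-28=-28
after add $t3, $t3, 4: $t3=208+4=212
after add $t1, $t1, 3: $t1=10+3=13
cmp $t1, 22  (cmp 13,22)
bne loop: taken
after sub $t7, $t7, 2: $t7=28-2=26
after and $t4, $t4, 6: $t4=(-28)&6=4
after lw $t7, 0($t3): $t7=M[212]=2
after sub $t4, $t4, $t7: $t4=4-2=2
after add $t3, $t3, 4: $t3=212+4=216
after add $t1, $t1, 3: $t1=13+3=16
cmp $t1, 22  (cmp 16,22)
bne loop: taken
after sub $t7, $t7, 2: $t7=2-2=0
after and $t4, $t4, 6: $t4=2&6=2
after lw $t7, 0($t3): $t7=M[216]=12
after sub $t4, $t4, $t7: $t4=2-12=-10
after add $t3, $t3, 4: $t3=216+4=220
after add $t1, $t1, 3: $t1=16+3=19
cmp $t1, 22  (cmp 19,22)
bne loop: taken
after sub $t7, $t7, 2: $t7=12-2=10
after and $t4, $t4, 6: $t4=(-10)&6=6
after lw $t7, 0($t3): $t7=M[220]=-6
after sub $t4, $t4, $t7: $t4=6-(-6)=12
after add $t3, $t3, 4: $t3=220+4=224
after add $t1, $t1, 3: $t1=19+3=22
cmp $t1, 22  (cmp 22,22)
bne loop: not taken
after add $t7, $t4, 11: $t7=12+11=23
sw $t7, (204) → M[204]=23
halt.
Total executed instructions: 55.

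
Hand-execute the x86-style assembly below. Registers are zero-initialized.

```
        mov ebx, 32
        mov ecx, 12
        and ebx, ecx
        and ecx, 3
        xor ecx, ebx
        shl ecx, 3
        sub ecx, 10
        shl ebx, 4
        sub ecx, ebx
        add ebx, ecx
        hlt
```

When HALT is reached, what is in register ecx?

-10

mov ebx, 32 → ebx=32
mov ecx, 12 → ecx=12
and ebx, ecx → ebx=32&12=0
and ecx, 3 → ecx=12&3=0
xor ecx, ebx → ecx=0^0=0
shl ecx, 3 → ecx=0<<3=0
sub ecx, 10 → ecx=0-10=-10
shl ebx, 4 → ebx=0<<4=0
sub ecx, ebx → ecx=(-10)-0=-10
add ebx, ecx → ebx=0+(-10)=-10
halt.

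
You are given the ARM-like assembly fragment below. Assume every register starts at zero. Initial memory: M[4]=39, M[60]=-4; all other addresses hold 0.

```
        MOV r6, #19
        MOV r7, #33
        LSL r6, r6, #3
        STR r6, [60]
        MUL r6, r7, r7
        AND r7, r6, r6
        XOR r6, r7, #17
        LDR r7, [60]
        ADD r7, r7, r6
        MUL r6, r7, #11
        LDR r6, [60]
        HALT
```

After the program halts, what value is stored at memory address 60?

MOV r6, #19 → r6=19
MOV r7, #33 → r7=33
LSL r6, r6, #3 → r6=19<<3=152
STR r6, [60] → M[60]=152
MUL r6, r7, r7 → r6=33*33=1089
AND r7, r6, r6 → r7=1089&1089=1089
XOR r6, r7, #17 → r6=1089^17=1104
LDR r7, [60] → r7=M[60]=152
ADD r7, r7, r6 → r7=152+1104=1256
MUL r6, r7, #11 → r6=1256*11=13816
LDR r6, [60] → r6=M[60]=152
halt.

152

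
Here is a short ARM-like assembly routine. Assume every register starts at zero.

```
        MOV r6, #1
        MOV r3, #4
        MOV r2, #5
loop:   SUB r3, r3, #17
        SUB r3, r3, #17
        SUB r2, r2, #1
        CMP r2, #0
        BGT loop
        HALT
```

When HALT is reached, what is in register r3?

-166

MOV r6, #1 → r6=1
MOV r3, #4 → r3=4
MOV r2, #5 → r2=5
SUB r3, r3, #17 → r3=4-17=-13
SUB r3, r3, #17 → r3=(-13)-17=-30
SUB r2, r2, #1 → r2=5-1=4
CMP r2, #0  (cmp 4,0)
BGT loop: taken
SUB r3, r3, #17 → r3=(-30)-17=-47
SUB r3, r3, #17 → r3=(-47)-17=-64
SUB r2, r2, #1 → r2=4-1=3
CMP r2, #0  (cmp 3,0)
BGT loop: taken
SUB r3, r3, #17 → r3=(-64)-17=-81
SUB r3, r3, #17 → r3=(-81)-17=-98
SUB r2, r2, #1 → r2=3-1=2
CMP r2, #0  (cmp 2,0)
BGT loop: taken
SUB r3, r3, #17 → r3=(-98)-17=-115
SUB r3, r3, #17 → r3=(-115)-17=-132
SUB r2, r2, #1 → r2=2-1=1
CMP r2, #0  (cmp 1,0)
BGT loop: taken
SUB r3, r3, #17 → r3=(-132)-17=-149
SUB r3, r3, #17 → r3=(-149)-17=-166
SUB r2, r2, #1 → r2=1-1=0
CMP r2, #0  (cmp 0,0)
BGT loop: not taken
halt.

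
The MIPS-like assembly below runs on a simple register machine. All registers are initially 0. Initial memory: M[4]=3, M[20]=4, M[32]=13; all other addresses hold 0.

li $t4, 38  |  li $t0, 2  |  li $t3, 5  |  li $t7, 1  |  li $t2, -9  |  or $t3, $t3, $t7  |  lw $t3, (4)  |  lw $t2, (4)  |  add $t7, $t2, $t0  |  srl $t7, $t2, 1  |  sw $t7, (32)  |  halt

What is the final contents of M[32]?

1

$t4=38
$t0=2
$t3=5
$t7=1
$t2=-9
$t3=5|1=5
$t3=M[4]=3
$t2=M[4]=3
$t7=3+2=5
$t7=3>>1=1
sw $t7, (32) → M[32]=1
halt.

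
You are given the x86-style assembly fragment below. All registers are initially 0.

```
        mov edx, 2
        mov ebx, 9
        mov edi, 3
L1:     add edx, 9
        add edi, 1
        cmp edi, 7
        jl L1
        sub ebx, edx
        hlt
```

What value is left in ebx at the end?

-29

mov edx, 2 → edx=2
mov ebx, 9 → ebx=9
mov edi, 3 → edi=3
add edx, 9 → edx=2+9=11
add edi, 1 → edi=3+1=4
cmp edi, 7  (cmp 4,7)
jl L1: taken
add edx, 9 → edx=11+9=20
add edi, 1 → edi=4+1=5
cmp edi, 7  (cmp 5,7)
jl L1: taken
add edx, 9 → edx=20+9=29
add edi, 1 → edi=5+1=6
cmp edi, 7  (cmp 6,7)
jl L1: taken
add edx, 9 → edx=29+9=38
add edi, 1 → edi=6+1=7
cmp edi, 7  (cmp 7,7)
jl L1: not taken
sub ebx, edx → ebx=9-38=-29
halt.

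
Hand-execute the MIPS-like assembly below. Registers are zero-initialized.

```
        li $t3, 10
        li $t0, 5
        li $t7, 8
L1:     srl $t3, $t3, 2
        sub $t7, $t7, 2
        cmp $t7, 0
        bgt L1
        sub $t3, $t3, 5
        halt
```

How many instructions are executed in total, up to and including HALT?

after li $t3, 10: $t3=10
after li $t0, 5: $t0=5
after li $t7, 8: $t7=8
after srl $t3, $t3, 2: $t3=10>>2=2
after sub $t7, $t7, 2: $t7=8-2=6
cmp $t7, 0  (cmp 6,0)
bgt L1: taken
after srl $t3, $t3, 2: $t3=2>>2=0
after sub $t7, $t7, 2: $t7=6-2=4
cmp $t7, 0  (cmp 4,0)
bgt L1: taken
after srl $t3, $t3, 2: $t3=0>>2=0
after sub $t7, $t7, 2: $t7=4-2=2
cmp $t7, 0  (cmp 2,0)
bgt L1: taken
after srl $t3, $t3, 2: $t3=0>>2=0
after sub $t7, $t7, 2: $t7=2-2=0
cmp $t7, 0  (cmp 0,0)
bgt L1: not taken
after sub $t3, $t3, 5: $t3=0-5=-5
halt.
Total executed instructions: 21.

21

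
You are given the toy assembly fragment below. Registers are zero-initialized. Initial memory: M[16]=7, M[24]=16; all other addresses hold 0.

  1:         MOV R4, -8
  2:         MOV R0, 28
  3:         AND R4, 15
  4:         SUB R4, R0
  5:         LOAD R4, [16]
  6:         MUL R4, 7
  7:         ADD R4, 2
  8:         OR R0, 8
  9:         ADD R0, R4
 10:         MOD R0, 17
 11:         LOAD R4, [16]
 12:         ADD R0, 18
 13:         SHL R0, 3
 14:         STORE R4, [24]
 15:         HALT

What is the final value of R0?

after MOV R4, -8: R4=-8
after MOV R0, 28: R0=28
after AND R4, 15: R4=(-8)&15=8
after SUB R4, R0: R4=8-28=-20
after LOAD R4, [16]: R4=M[16]=7
after MUL R4, 7: R4=7*7=49
after ADD R4, 2: R4=49+2=51
after OR R0, 8: R0=28|8=28
after ADD R0, R4: R0=28+51=79
after MOD R0, 17: R0=79%17=11
after LOAD R4, [16]: R4=M[16]=7
after ADD R0, 18: R0=11+18=29
after SHL R0, 3: R0=29<<3=232
STORE R4, [24] → M[24]=7
halt.

232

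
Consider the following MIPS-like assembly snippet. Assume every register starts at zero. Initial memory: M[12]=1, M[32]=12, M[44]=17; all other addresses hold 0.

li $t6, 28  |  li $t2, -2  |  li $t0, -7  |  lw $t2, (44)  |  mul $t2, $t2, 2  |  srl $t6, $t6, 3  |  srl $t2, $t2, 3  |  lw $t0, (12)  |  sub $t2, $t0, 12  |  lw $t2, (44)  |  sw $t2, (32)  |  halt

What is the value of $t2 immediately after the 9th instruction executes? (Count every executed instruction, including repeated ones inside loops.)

-11

$t6=28
$t2=-2
$t0=-7
$t2=M[44]=17
$t2=17*2=34
$t6=28>>3=3
$t2=34>>3=4
$t0=M[12]=1
$t2=1-12=-11
After step 9: $t2 = -11.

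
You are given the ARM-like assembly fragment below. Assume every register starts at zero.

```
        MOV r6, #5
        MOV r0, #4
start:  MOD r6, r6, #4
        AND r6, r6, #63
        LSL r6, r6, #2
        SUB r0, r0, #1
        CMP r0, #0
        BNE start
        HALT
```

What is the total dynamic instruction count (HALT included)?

MOV r6, #5 → r6=5
MOV r0, #4 → r0=4
MOD r6, r6, #4 → r6=5%4=1
AND r6, r6, #63 → r6=1&63=1
LSL r6, r6, #2 → r6=1<<2=4
SUB r0, r0, #1 → r0=4-1=3
CMP r0, #0  (cmp 3,0)
BNE start: taken
MOD r6, r6, #4 → r6=4%4=0
AND r6, r6, #63 → r6=0&63=0
LSL r6, r6, #2 → r6=0<<2=0
SUB r0, r0, #1 → r0=3-1=2
CMP r0, #0  (cmp 2,0)
BNE start: taken
MOD r6, r6, #4 → r6=0%4=0
AND r6, r6, #63 → r6=0&63=0
LSL r6, r6, #2 → r6=0<<2=0
SUB r0, r0, #1 → r0=2-1=1
CMP r0, #0  (cmp 1,0)
BNE start: taken
MOD r6, r6, #4 → r6=0%4=0
AND r6, r6, #63 → r6=0&63=0
LSL r6, r6, #2 → r6=0<<2=0
SUB r0, r0, #1 → r0=1-1=0
CMP r0, #0  (cmp 0,0)
BNE start: not taken
halt.
Total executed instructions: 27.

27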